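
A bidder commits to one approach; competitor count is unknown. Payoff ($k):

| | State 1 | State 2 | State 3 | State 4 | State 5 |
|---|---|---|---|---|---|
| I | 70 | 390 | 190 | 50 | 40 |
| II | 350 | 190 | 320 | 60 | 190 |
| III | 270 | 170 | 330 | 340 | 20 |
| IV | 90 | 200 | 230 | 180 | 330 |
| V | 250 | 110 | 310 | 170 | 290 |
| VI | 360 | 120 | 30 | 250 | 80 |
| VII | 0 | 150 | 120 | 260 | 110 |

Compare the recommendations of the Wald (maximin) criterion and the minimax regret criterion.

maximin → V; minimax regret → IV (disagree)

Row minima: I=40, II=60, III=20, IV=90, V=110, VI=30, VII=0
Best worst-case = 110 → V.
Column bests: State 1=360, State 2=390, State 3=330, State 4=340, State 5=330.
I regrets: 290, 0, 140, 290, 290 → max 290
II regrets: 10, 200, 10, 280, 140 → max 280
III regrets: 90, 220, 0, 0, 310 → max 310
IV regrets: 270, 190, 100, 160, 0 → max 270
V regrets: 110, 280, 20, 170, 40 → max 280
VI regrets: 0, 270, 300, 90, 250 → max 300
VII regrets: 360, 240, 210, 80, 220 → max 360
Smallest max regret = 270 → IV.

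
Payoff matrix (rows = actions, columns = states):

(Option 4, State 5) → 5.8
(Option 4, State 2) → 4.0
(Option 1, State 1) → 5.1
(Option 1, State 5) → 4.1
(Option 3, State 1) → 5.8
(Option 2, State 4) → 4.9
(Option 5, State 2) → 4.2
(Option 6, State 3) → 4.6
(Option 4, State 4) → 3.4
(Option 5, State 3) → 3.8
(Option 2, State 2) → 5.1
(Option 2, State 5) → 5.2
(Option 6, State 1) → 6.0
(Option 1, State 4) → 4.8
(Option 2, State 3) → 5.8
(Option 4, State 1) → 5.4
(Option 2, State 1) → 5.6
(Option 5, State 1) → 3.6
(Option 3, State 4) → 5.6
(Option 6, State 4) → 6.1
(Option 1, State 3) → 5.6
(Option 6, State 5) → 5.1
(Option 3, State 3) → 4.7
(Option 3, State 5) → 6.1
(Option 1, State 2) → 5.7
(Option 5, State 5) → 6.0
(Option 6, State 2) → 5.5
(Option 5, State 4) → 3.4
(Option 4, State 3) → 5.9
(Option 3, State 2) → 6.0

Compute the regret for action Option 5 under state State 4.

Best payoff under State 4 is 6.1.
Regret = 6.1 − 3.4 = 2.7.

2.7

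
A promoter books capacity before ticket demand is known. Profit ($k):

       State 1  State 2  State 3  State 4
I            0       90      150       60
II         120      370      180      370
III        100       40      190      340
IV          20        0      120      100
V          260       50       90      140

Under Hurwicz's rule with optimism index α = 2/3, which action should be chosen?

II

I: 2/3·150 + 1/3·0 = 100
II: 2/3·370 + 1/3·120 = 860/3
III: 2/3·340 + 1/3·40 = 240
IV: 2/3·120 + 1/3·0 = 80
V: 2/3·260 + 1/3·50 = 190
Highest Hurwicz score = 860/3 → II.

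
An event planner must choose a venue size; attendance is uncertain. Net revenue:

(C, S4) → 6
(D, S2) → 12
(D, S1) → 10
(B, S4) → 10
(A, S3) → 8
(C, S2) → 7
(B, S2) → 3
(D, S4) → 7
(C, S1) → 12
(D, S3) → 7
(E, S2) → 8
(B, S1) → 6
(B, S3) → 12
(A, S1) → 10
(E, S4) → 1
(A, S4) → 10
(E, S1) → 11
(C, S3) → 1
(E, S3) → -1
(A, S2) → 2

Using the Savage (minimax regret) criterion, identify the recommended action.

D

Column bests: S1=12, S2=12, S3=12, S4=10.
A regrets: 2, 10, 4, 0 → max 10
B regrets: 6, 9, 0, 0 → max 9
C regrets: 0, 5, 11, 4 → max 11
D regrets: 2, 0, 5, 3 → max 5
E regrets: 1, 4, 13, 9 → max 13
Smallest max regret = 5 → D.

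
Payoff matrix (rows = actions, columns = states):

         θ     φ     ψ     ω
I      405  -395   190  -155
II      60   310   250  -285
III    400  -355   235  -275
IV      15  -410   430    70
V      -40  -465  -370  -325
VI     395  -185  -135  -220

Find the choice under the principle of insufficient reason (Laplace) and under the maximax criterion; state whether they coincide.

laplace → II; maximax → IV (disagree)

Row averages: I=11.25, II=83.75, III=1.25, IV=26.25, V=-300, VI=-36.25
Highest average = 83.75 → II.
Row maxima: I=405, II=310, III=400, IV=430, V=-40, VI=395
Best best-case = 430 → IV.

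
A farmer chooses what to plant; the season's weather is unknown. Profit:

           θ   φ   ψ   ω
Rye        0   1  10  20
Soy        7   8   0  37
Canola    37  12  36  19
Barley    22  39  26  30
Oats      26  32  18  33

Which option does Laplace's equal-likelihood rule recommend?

Row averages: Rye=7.75, Soy=13, Canola=26, Barley=29.25, Oats=27.25
Highest average = 29.25 → Barley.

Barley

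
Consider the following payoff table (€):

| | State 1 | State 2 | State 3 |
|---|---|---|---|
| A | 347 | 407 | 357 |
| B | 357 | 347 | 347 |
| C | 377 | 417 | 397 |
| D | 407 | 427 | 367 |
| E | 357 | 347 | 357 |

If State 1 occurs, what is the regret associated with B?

50

Best payoff under State 1 is 407.
Regret = 407 − 357 = 50.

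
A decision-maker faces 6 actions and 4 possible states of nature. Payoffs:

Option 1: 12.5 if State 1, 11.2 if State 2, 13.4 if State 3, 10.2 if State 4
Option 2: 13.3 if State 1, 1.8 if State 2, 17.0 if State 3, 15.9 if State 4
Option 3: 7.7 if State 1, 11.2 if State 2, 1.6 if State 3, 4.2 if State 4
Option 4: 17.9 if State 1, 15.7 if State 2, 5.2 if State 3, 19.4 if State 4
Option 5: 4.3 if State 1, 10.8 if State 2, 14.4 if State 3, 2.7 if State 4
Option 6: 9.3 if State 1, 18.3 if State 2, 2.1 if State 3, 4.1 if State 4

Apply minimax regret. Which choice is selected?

Column bests: State 1=17.9, State 2=18.3, State 3=17.0, State 4=19.4.
Option 1 regrets: 5.4, 7.1, 3.6, 9.2 → max 9.2
Option 2 regrets: 4.6, 16.5, 0.0, 3.5 → max 16.5
Option 3 regrets: 10.2, 7.1, 15.4, 15.2 → max 15.4
Option 4 regrets: 0.0, 2.6, 11.8, 0.0 → max 11.8
Option 5 regrets: 13.6, 7.5, 2.6, 16.7 → max 16.7
Option 6 regrets: 8.6, 0.0, 14.9, 15.3 → max 15.3
Smallest max regret = 9.2 → Option 1.

Option 1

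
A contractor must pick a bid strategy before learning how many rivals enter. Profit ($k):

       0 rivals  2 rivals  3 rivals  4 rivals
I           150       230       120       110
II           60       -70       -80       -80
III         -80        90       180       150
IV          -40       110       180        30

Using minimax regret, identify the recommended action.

I

Column bests: 0 rivals=150, 2 rivals=230, 3 rivals=180, 4 rivals=150.
I regrets: 0, 0, 60, 40 → max 60
II regrets: 90, 300, 260, 230 → max 300
III regrets: 230, 140, 0, 0 → max 230
IV regrets: 190, 120, 0, 120 → max 190
Smallest max regret = 60 → I.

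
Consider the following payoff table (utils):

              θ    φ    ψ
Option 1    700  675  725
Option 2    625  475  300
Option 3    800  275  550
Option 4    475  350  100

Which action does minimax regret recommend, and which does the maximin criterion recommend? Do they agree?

Column bests: θ=800, φ=675, ψ=725.
Option 1 regrets: 100, 0, 0 → max 100
Option 2 regrets: 175, 200, 425 → max 425
Option 3 regrets: 0, 400, 175 → max 400
Option 4 regrets: 325, 325, 625 → max 625
Smallest max regret = 100 → Option 1.
Row minima: Option 1=675, Option 2=300, Option 3=275, Option 4=100
Best worst-case = 675 → Option 1.

minimax regret → Option 1; maximin → Option 1 (agree)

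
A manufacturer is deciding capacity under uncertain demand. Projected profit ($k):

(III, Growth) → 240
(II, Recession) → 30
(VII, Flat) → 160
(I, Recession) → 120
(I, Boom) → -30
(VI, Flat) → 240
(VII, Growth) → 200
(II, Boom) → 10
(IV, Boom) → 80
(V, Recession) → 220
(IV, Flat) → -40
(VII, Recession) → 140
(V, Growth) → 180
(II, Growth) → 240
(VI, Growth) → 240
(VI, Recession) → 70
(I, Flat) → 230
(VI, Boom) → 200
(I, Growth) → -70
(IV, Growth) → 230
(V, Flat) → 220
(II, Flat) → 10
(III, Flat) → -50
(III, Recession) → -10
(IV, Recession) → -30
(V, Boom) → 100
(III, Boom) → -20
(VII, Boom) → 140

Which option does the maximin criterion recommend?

Row minima: I=-70, II=10, III=-50, IV=-40, V=100, VI=70, VII=140
Best worst-case = 140 → VII.

VII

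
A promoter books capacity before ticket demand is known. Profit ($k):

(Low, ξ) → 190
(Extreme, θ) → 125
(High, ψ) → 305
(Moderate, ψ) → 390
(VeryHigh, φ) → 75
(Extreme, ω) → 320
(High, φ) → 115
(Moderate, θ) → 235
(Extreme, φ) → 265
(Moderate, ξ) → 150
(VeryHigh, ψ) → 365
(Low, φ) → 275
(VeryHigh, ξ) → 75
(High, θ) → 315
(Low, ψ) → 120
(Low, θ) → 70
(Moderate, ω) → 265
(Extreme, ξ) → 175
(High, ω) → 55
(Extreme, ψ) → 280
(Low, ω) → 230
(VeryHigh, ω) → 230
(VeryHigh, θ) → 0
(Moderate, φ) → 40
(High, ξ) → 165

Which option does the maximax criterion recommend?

Moderate

Row maxima: Low=275, Moderate=390, High=315, VeryHigh=365, Extreme=320
Best best-case = 390 → Moderate.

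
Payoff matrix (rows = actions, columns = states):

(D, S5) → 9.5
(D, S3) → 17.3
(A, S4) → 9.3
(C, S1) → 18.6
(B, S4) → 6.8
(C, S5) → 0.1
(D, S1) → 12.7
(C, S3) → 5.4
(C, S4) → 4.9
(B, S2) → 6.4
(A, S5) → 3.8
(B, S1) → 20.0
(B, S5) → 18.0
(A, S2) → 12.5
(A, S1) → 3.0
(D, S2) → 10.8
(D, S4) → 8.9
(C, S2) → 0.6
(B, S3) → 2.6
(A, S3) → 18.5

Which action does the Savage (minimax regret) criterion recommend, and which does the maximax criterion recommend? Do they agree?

Column bests: S1=20.0, S2=12.5, S3=18.5, S4=9.3, S5=18.0.
A regrets: 17.0, 0.0, 0.0, 0.0, 14.2 → max 17.0
B regrets: 0.0, 6.1, 15.9, 2.5, 0.0 → max 15.9
C regrets: 1.4, 11.9, 13.1, 4.4, 17.9 → max 17.9
D regrets: 7.3, 1.7, 1.2, 0.4, 8.5 → max 8.5
Smallest max regret = 8.5 → D.
Row maxima: A=18.5, B=20.0, C=18.6, D=17.3
Best best-case = 20.0 → B.

minimax regret → D; maximax → B (disagree)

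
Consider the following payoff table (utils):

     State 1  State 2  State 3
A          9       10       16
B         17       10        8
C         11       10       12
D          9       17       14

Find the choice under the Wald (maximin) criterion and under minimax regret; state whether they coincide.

maximin → C; minimax regret → C (agree)

Row minima: A=9, B=8, C=10, D=9
Best worst-case = 10 → C.
Column bests: State 1=17, State 2=17, State 3=16.
A regrets: 8, 7, 0 → max 8
B regrets: 0, 7, 8 → max 8
C regrets: 6, 7, 4 → max 7
D regrets: 8, 0, 2 → max 8
Smallest max regret = 7 → C.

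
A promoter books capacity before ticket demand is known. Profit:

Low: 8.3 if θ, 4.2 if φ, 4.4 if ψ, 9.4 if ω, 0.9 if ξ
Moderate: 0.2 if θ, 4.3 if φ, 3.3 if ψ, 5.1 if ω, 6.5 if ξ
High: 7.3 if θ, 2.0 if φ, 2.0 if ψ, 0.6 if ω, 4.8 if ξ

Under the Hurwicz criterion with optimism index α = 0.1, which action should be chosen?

Low: 0.1·9.4 + 0.9·0.9 = 1.75
Moderate: 0.1·6.5 + 0.9·0.2 = 0.83
High: 0.1·7.3 + 0.9·0.6 = 1.27
Highest Hurwicz score = 1.75 → Low.

Low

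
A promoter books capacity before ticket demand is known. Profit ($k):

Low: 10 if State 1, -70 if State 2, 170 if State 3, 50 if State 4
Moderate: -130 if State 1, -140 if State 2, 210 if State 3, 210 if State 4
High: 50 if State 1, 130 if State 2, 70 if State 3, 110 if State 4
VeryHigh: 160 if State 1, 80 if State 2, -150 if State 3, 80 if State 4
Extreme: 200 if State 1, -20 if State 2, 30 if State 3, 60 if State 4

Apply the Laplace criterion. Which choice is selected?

Row averages: Low=40, Moderate=37.5, High=90, VeryHigh=42.5, Extreme=67.5
Highest average = 90 → High.

High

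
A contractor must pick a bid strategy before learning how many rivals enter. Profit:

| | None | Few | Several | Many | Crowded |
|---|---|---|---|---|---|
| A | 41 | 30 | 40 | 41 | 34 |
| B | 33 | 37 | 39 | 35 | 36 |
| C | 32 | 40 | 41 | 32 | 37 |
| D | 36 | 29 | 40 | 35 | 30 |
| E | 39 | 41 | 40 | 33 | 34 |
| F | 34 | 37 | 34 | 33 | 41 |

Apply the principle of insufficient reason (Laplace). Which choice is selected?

Row averages: A=37.2, B=36, C=36.4, D=34, E=37.4, F=35.8
Highest average = 37.4 → E.

E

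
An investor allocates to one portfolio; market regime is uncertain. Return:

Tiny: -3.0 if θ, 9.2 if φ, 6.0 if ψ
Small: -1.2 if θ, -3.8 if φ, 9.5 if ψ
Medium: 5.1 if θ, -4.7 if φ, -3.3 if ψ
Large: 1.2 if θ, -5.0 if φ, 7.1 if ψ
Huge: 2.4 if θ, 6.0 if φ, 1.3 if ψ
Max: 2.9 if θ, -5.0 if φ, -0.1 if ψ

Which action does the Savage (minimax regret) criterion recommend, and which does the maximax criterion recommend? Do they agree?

minimax regret → Tiny; maximax → Small (disagree)

Column bests: θ=5.1, φ=9.2, ψ=9.5.
Tiny regrets: 8.1, 0.0, 3.5 → max 8.1
Small regrets: 6.3, 13.0, 0.0 → max 13.0
Medium regrets: 0.0, 13.9, 12.8 → max 13.9
Large regrets: 3.9, 14.2, 2.4 → max 14.2
Huge regrets: 2.7, 3.2, 8.2 → max 8.2
Max regrets: 2.2, 14.2, 9.6 → max 14.2
Smallest max regret = 8.1 → Tiny.
Row maxima: Tiny=9.2, Small=9.5, Medium=5.1, Large=7.1, Huge=6.0, Max=2.9
Best best-case = 9.5 → Small.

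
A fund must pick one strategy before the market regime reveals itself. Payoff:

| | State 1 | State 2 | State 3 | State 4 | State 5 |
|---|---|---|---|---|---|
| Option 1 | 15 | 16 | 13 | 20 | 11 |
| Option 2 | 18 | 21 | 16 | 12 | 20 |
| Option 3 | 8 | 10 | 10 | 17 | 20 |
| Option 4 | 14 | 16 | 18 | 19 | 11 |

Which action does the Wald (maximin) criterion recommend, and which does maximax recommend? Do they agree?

maximin → Option 2; maximax → Option 2 (agree)

Row minima: Option 1=11, Option 2=12, Option 3=8, Option 4=11
Best worst-case = 12 → Option 2.
Row maxima: Option 1=20, Option 2=21, Option 3=20, Option 4=19
Best best-case = 21 → Option 2.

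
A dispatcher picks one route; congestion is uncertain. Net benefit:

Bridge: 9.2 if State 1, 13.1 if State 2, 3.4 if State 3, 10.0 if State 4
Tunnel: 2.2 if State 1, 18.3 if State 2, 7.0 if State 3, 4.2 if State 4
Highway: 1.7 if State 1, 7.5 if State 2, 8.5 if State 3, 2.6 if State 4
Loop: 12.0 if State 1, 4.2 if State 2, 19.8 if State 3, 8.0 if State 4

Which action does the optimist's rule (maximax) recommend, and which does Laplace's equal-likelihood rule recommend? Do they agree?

maximax → Loop; laplace → Loop (agree)

Row maxima: Bridge=13.1, Tunnel=18.3, Highway=8.5, Loop=19.8
Best best-case = 19.8 → Loop.
Row averages: Bridge=8.925, Tunnel=7.925, Highway=5.075, Loop=11
Highest average = 11 → Loop.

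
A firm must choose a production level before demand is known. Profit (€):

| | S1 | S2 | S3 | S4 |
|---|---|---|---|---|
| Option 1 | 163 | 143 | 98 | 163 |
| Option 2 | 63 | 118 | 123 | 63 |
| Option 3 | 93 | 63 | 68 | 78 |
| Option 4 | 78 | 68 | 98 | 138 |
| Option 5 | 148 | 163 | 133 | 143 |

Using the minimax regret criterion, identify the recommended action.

Column bests: S1=163, S2=163, S3=133, S4=163.
Option 1 regrets: 0, 20, 35, 0 → max 35
Option 2 regrets: 100, 45, 10, 100 → max 100
Option 3 regrets: 70, 100, 65, 85 → max 100
Option 4 regrets: 85, 95, 35, 25 → max 95
Option 5 regrets: 15, 0, 0, 20 → max 20
Smallest max regret = 20 → Option 5.

Option 5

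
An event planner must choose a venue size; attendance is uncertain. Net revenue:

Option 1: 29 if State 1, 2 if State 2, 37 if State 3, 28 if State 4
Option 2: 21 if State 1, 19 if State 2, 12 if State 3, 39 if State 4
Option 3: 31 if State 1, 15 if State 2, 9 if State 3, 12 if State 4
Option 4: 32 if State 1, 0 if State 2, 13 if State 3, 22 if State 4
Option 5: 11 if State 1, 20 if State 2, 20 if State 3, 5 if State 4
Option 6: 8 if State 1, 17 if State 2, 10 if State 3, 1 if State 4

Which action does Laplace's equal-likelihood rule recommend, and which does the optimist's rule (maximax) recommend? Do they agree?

Row averages: Option 1=24, Option 2=22.75, Option 3=16.75, Option 4=16.75, Option 5=14, Option 6=9
Highest average = 24 → Option 1.
Row maxima: Option 1=37, Option 2=39, Option 3=31, Option 4=32, Option 5=20, Option 6=17
Best best-case = 39 → Option 2.

laplace → Option 1; maximax → Option 2 (disagree)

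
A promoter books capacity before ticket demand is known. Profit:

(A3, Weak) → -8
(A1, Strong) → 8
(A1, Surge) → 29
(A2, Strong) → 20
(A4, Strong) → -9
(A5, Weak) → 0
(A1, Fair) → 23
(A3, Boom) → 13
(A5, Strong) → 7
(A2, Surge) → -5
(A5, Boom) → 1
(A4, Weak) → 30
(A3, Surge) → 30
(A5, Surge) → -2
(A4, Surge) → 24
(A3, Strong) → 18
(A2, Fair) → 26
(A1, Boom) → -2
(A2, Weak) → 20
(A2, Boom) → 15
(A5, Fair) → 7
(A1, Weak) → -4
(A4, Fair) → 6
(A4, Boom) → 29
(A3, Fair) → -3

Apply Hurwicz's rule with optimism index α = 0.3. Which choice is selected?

A1: 0.3·29 + 0.7·(-4) = 5.9
A2: 0.3·26 + 0.7·(-5) = 4.3
A3: 0.3·30 + 0.7·(-8) = 3.4
A4: 0.3·30 + 0.7·(-9) = 2.7
A5: 0.3·7 + 0.7·(-2) = 0.7
Highest Hurwicz score = 5.9 → A1.

A1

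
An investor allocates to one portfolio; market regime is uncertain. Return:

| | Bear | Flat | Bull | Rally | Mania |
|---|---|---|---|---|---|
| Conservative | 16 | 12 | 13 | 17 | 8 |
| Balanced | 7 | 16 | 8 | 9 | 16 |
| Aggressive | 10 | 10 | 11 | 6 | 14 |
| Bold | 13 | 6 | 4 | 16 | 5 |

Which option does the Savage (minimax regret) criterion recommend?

Column bests: Bear=16, Flat=16, Bull=13, Rally=17, Mania=16.
Conservative regrets: 0, 4, 0, 0, 8 → max 8
Balanced regrets: 9, 0, 5, 8, 0 → max 9
Aggressive regrets: 6, 6, 2, 11, 2 → max 11
Bold regrets: 3, 10, 9, 1, 11 → max 11
Smallest max regret = 8 → Conservative.

Conservative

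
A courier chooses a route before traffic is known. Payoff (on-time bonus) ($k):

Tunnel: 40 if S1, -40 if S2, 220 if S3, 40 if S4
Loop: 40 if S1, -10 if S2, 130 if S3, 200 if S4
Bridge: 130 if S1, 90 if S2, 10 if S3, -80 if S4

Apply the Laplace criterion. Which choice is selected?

Row averages: Tunnel=65, Loop=90, Bridge=37.5
Highest average = 90 → Loop.

Loop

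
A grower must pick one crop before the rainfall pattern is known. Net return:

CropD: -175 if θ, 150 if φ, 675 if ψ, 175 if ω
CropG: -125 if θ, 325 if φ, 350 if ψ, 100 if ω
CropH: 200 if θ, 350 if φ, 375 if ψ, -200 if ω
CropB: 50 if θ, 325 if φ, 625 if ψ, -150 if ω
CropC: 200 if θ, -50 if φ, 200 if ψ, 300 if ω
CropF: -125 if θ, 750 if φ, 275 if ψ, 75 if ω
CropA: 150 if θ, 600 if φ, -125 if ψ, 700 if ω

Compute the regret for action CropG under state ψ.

325

Best payoff under ψ is 675.
Regret = 675 − 350 = 325.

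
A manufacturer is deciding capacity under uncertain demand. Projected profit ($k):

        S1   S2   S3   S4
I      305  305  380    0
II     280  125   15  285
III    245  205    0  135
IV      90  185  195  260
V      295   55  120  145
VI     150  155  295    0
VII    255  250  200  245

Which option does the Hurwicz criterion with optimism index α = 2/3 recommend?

I

I: 2/3·380 + 1/3·0 = 760/3
II: 2/3·285 + 1/3·15 = 195
III: 2/3·245 + 1/3·0 = 490/3
IV: 2/3·260 + 1/3·90 = 610/3
V: 2/3·295 + 1/3·55 = 215
VI: 2/3·295 + 1/3·0 = 590/3
VII: 2/3·255 + 1/3·200 = 710/3
Highest Hurwicz score = 760/3 → I.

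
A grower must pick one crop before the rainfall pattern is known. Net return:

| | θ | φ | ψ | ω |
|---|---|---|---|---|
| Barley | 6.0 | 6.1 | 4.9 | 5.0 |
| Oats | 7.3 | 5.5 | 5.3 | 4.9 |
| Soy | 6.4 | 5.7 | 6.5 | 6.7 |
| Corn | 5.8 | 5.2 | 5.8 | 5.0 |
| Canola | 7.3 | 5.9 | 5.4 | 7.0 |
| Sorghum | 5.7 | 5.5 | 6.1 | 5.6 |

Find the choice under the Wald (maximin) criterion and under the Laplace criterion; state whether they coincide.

Row minima: Barley=4.9, Oats=4.9, Soy=5.7, Corn=5.0, Canola=5.4, Sorghum=5.5
Best worst-case = 5.7 → Soy.
Row averages: Barley=5.5, Oats=5.75, Soy=6.325, Corn=5.45, Canola=6.4, Sorghum=5.725
Highest average = 6.4 → Canola.

maximin → Soy; laplace → Canola (disagree)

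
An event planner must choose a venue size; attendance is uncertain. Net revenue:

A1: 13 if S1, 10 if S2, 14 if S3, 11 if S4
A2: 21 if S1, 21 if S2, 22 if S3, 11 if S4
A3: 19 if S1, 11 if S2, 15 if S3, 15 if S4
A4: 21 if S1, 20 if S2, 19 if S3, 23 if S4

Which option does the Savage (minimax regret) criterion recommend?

A4

Column bests: S1=21, S2=21, S3=22, S4=23.
A1 regrets: 8, 11, 8, 12 → max 12
A2 regrets: 0, 0, 0, 12 → max 12
A3 regrets: 2, 10, 7, 8 → max 10
A4 regrets: 0, 1, 3, 0 → max 3
Smallest max regret = 3 → A4.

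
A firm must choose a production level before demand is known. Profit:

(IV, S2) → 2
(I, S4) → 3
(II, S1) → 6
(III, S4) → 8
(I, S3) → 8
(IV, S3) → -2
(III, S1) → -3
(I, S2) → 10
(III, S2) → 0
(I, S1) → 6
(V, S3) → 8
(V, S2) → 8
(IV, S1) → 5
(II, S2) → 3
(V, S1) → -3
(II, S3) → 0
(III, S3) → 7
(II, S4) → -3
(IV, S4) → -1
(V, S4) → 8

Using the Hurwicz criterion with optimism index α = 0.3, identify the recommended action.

I: 0.3·10 + 0.7·3 = 5.1
II: 0.3·6 + 0.7·(-3) = -0.3
III: 0.3·8 + 0.7·(-3) = 0.3
IV: 0.3·5 + 0.7·(-2) = 0.1
V: 0.3·8 + 0.7·(-3) = 0.3
Highest Hurwicz score = 5.1 → I.

I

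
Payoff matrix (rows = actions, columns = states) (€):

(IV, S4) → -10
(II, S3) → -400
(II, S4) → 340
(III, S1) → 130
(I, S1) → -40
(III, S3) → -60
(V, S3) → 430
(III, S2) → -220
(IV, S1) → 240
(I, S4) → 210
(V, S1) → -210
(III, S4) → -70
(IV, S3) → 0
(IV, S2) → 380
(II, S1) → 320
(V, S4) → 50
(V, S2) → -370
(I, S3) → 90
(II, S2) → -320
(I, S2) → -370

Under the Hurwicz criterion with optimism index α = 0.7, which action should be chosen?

I: 0.7·210 + 0.3·(-370) = 36
II: 0.7·340 + 0.3·(-400) = 118
III: 0.7·130 + 0.3·(-220) = 25
IV: 0.7·380 + 0.3·(-10) = 263
V: 0.7·430 + 0.3·(-370) = 190
Highest Hurwicz score = 263 → IV.

IV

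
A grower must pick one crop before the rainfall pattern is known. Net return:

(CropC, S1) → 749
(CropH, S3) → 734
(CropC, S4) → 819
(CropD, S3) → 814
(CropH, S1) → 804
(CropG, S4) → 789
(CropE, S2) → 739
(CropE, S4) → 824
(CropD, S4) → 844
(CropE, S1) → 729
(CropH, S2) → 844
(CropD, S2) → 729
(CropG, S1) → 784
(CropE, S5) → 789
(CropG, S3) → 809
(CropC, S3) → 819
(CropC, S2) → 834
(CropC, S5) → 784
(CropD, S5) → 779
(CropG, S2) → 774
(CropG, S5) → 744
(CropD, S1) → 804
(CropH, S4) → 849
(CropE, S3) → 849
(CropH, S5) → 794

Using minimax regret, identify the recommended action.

Column bests: S1=804, S2=844, S3=849, S4=849, S5=794.
CropE regrets: 75, 105, 0, 25, 5 → max 105
CropH regrets: 0, 0, 115, 0, 0 → max 115
CropC regrets: 55, 10, 30, 30, 10 → max 55
CropD regrets: 0, 115, 35, 5, 15 → max 115
CropG regrets: 20, 70, 40, 60, 50 → max 70
Smallest max regret = 55 → CropC.

CropC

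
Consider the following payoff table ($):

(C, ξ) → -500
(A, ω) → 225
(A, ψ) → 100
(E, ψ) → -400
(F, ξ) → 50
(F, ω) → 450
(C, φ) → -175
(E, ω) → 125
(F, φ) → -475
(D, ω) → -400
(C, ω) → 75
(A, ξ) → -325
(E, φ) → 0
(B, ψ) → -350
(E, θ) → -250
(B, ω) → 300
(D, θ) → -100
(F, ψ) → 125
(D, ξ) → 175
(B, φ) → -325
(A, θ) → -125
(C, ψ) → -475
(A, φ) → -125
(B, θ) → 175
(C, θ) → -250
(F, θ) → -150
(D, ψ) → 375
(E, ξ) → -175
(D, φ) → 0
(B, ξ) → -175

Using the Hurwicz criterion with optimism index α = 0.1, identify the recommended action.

A

A: 0.1·225 + 0.9·(-325) = -270
B: 0.1·300 + 0.9·(-350) = -285
C: 0.1·75 + 0.9·(-500) = -442.5
D: 0.1·375 + 0.9·(-400) = -322.5
E: 0.1·125 + 0.9·(-400) = -347.5
F: 0.1·450 + 0.9·(-475) = -382.5
Highest Hurwicz score = -270 → A.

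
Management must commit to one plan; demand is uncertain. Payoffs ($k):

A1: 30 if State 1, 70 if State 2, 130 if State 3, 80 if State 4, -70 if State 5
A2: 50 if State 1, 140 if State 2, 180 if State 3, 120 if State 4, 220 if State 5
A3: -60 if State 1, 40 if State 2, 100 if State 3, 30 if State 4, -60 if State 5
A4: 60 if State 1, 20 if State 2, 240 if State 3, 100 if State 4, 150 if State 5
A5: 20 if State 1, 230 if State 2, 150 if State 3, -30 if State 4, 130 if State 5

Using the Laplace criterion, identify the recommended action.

Row averages: A1=48, A2=142, A3=10, A4=114, A5=100
Highest average = 142 → A2.

A2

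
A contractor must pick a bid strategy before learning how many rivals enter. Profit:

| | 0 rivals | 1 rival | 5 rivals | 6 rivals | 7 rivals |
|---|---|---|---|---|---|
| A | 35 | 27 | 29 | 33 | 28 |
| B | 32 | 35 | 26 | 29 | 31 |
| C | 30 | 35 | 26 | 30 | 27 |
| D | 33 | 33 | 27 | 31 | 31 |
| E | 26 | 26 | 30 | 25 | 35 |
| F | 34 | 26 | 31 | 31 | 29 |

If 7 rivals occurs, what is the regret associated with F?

6

Best payoff under 7 rivals is 35.
Regret = 35 − 29 = 6.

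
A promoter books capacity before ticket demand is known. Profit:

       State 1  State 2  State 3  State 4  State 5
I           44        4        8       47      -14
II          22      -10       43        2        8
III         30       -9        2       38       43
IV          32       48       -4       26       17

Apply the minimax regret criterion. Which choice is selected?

IV

Column bests: State 1=44, State 2=48, State 3=43, State 4=47, State 5=43.
I regrets: 0, 44, 35, 0, 57 → max 57
II regrets: 22, 58, 0, 45, 35 → max 58
III regrets: 14, 57, 41, 9, 0 → max 57
IV regrets: 12, 0, 47, 21, 26 → max 47
Smallest max regret = 47 → IV.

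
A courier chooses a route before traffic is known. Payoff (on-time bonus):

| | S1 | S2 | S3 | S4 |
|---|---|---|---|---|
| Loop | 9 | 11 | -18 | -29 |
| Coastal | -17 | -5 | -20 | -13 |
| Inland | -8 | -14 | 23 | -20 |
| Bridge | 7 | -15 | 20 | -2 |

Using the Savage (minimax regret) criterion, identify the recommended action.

Inland

Column bests: S1=9, S2=11, S3=23, S4=-2.
Loop regrets: 0, 0, 41, 27 → max 41
Coastal regrets: 26, 16, 43, 11 → max 43
Inland regrets: 17, 25, 0, 18 → max 25
Bridge regrets: 2, 26, 3, 0 → max 26
Smallest max regret = 25 → Inland.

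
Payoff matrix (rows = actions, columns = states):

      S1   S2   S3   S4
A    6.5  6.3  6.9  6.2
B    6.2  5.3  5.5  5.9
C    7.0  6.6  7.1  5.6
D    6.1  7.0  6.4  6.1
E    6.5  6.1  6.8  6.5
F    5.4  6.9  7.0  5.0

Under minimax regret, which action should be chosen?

Column bests: S1=7.0, S2=7.0, S3=7.1, S4=6.5.
A regrets: 0.5, 0.7, 0.2, 0.3 → max 0.7
B regrets: 0.8, 1.7, 1.6, 0.6 → max 1.7
C regrets: 0.0, 0.4, 0.0, 0.9 → max 0.9
D regrets: 0.9, 0.0, 0.7, 0.4 → max 0.9
E regrets: 0.5, 0.9, 0.3, 0.0 → max 0.9
F regrets: 1.6, 0.1, 0.1, 1.5 → max 1.6
Smallest max regret = 0.7 → A.

A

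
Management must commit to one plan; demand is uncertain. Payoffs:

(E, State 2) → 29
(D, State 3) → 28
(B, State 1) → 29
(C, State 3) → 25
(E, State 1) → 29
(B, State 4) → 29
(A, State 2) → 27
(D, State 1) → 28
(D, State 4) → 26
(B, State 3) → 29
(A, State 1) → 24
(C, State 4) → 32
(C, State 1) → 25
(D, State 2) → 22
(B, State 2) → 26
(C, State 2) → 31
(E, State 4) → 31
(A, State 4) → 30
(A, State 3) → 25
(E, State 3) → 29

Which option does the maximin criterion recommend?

E

Row minima: A=24, B=26, C=25, D=22, E=29
Best worst-case = 29 → E.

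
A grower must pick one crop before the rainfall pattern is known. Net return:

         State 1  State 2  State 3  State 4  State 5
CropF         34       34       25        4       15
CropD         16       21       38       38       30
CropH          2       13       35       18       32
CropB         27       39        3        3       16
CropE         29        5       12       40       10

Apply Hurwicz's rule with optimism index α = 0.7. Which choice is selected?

CropD

CropF: 0.7·34 + 0.3·4 = 25
CropD: 0.7·38 + 0.3·16 = 31.4
CropH: 0.7·35 + 0.3·2 = 25.1
CropB: 0.7·39 + 0.3·3 = 28.2
CropE: 0.7·40 + 0.3·5 = 29.5
Highest Hurwicz score = 31.4 → CropD.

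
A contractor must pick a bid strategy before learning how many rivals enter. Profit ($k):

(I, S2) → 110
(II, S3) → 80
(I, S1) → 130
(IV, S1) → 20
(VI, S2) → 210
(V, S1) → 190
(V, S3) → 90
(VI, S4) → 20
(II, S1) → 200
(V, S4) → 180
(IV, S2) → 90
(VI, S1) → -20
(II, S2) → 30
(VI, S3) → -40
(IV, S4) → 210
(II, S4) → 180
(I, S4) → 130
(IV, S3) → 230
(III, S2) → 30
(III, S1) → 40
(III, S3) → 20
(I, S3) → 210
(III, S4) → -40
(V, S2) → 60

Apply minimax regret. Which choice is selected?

Column bests: S1=200, S2=210, S3=230, S4=210.
I regrets: 70, 100, 20, 80 → max 100
II regrets: 0, 180, 150, 30 → max 180
III regrets: 160, 180, 210, 250 → max 250
IV regrets: 180, 120, 0, 0 → max 180
V regrets: 10, 150, 140, 30 → max 150
VI regrets: 220, 0, 270, 190 → max 270
Smallest max regret = 100 → I.

I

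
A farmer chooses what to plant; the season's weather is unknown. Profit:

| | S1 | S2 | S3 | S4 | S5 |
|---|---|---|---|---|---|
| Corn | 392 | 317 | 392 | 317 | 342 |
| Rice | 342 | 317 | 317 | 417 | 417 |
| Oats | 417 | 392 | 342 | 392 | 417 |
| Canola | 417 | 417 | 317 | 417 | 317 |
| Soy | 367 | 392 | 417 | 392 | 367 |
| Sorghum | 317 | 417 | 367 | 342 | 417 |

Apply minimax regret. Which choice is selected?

Column bests: S1=417, S2=417, S3=417, S4=417, S5=417.
Corn regrets: 25, 100, 25, 100, 75 → max 100
Rice regrets: 75, 100, 100, 0, 0 → max 100
Oats regrets: 0, 25, 75, 25, 0 → max 75
Canola regrets: 0, 0, 100, 0, 100 → max 100
Soy regrets: 50, 25, 0, 25, 50 → max 50
Sorghum regrets: 100, 0, 50, 75, 0 → max 100
Smallest max regret = 50 → Soy.

Soy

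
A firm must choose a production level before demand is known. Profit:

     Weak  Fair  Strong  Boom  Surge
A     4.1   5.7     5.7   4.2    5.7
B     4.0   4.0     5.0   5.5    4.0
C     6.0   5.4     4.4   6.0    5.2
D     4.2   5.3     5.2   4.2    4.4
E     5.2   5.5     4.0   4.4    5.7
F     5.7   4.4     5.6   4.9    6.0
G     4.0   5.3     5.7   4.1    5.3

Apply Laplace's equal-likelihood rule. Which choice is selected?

Row averages: A=5.08, B=4.5, C=5.4, D=4.66, E=4.96, F=5.32, G=4.88
Highest average = 5.4 → C.

C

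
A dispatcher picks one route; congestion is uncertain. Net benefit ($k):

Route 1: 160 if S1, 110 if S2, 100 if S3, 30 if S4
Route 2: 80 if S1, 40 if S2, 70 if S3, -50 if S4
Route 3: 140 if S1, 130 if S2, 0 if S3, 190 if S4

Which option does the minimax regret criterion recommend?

Column bests: S1=160, S2=130, S3=100, S4=190.
Route 1 regrets: 0, 20, 0, 160 → max 160
Route 2 regrets: 80, 90, 30, 240 → max 240
Route 3 regrets: 20, 0, 100, 0 → max 100
Smallest max regret = 100 → Route 3.

Route 3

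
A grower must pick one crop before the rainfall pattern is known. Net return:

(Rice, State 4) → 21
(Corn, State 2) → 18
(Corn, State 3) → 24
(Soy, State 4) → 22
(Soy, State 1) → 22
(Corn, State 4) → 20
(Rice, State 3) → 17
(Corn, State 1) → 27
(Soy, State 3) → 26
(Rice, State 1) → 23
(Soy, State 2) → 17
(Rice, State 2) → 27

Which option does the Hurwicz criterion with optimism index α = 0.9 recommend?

Rice: 0.9·27 + 0.1·17 = 26
Soy: 0.9·26 + 0.1·17 = 25.1
Corn: 0.9·27 + 0.1·18 = 26.1
Highest Hurwicz score = 26.1 → Corn.

Corn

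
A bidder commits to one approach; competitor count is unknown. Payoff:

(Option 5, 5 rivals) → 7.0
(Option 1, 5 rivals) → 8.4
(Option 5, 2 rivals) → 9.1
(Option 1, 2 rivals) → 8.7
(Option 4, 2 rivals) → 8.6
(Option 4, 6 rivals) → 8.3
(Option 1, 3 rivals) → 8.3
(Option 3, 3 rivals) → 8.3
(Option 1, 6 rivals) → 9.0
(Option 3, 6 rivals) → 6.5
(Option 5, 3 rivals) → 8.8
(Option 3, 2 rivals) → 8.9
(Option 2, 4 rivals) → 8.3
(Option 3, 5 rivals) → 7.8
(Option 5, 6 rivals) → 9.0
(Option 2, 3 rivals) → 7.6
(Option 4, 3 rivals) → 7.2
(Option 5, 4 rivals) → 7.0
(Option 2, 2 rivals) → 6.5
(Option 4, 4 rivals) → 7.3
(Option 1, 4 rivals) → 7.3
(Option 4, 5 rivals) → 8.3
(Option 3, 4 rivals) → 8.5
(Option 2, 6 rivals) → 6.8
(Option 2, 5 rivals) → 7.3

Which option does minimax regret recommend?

Option 1

Column bests: 2 rivals=9.1, 3 rivals=8.8, 4 rivals=8.5, 5 rivals=8.4, 6 rivals=9.0.
Option 1 regrets: 0.4, 0.5, 1.2, 0.0, 0.0 → max 1.2
Option 2 regrets: 2.6, 1.2, 0.2, 1.1, 2.2 → max 2.6
Option 3 regrets: 0.2, 0.5, 0.0, 0.6, 2.5 → max 2.5
Option 4 regrets: 0.5, 1.6, 1.2, 0.1, 0.7 → max 1.6
Option 5 regrets: 0.0, 0.0, 1.5, 1.4, 0.0 → max 1.5
Smallest max regret = 1.2 → Option 1.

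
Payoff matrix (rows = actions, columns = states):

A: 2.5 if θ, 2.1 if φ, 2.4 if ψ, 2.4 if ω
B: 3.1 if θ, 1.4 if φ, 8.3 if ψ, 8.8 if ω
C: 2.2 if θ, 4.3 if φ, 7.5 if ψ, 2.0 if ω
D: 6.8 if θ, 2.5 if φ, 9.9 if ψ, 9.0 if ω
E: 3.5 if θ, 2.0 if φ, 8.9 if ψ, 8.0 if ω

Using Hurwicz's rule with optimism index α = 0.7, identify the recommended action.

D

A: 0.7·2.5 + 0.3·2.1 = 2.38
B: 0.7·8.8 + 0.3·1.4 = 6.58
C: 0.7·7.5 + 0.3·2.0 = 5.85
D: 0.7·9.9 + 0.3·2.5 = 7.68
E: 0.7·8.9 + 0.3·2.0 = 6.83
Highest Hurwicz score = 7.68 → D.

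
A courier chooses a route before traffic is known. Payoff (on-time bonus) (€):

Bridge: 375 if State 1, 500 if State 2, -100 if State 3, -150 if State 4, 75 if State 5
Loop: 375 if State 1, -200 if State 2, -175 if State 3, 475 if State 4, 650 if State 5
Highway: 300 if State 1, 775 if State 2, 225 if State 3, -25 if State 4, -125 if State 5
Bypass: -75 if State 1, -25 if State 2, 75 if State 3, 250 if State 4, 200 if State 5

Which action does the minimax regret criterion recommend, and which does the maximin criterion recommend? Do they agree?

Column bests: State 1=375, State 2=775, State 3=225, State 4=475, State 5=650.
Bridge regrets: 0, 275, 325, 625, 575 → max 625
Loop regrets: 0, 975, 400, 0, 0 → max 975
Highway regrets: 75, 0, 0, 500, 775 → max 775
Bypass regrets: 450, 800, 150, 225, 450 → max 800
Smallest max regret = 625 → Bridge.
Row minima: Bridge=-150, Loop=-200, Highway=-125, Bypass=-75
Best worst-case = -75 → Bypass.

minimax regret → Bridge; maximin → Bypass (disagree)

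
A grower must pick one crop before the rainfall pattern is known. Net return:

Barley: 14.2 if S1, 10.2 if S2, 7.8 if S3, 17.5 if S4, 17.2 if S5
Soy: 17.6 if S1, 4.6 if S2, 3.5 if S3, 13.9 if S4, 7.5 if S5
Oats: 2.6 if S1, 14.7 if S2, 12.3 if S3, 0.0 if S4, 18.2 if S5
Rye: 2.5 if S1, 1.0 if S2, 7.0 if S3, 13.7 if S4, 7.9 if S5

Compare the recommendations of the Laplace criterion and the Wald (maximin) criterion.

Row averages: Barley=13.38, Soy=9.42, Oats=9.56, Rye=6.42
Highest average = 13.38 → Barley.
Row minima: Barley=7.8, Soy=3.5, Oats=0.0, Rye=1.0
Best worst-case = 7.8 → Barley.

laplace → Barley; maximin → Barley (agree)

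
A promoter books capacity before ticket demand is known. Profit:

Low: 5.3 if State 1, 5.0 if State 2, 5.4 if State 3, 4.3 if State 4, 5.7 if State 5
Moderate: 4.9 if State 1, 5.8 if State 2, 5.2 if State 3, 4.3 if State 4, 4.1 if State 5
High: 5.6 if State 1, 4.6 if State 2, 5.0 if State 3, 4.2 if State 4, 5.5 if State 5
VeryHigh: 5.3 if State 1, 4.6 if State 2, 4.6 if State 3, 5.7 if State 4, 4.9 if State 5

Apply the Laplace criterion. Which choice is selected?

Low

Row averages: Low=5.14, Moderate=4.86, High=4.98, VeryHigh=5.02
Highest average = 5.14 → Low.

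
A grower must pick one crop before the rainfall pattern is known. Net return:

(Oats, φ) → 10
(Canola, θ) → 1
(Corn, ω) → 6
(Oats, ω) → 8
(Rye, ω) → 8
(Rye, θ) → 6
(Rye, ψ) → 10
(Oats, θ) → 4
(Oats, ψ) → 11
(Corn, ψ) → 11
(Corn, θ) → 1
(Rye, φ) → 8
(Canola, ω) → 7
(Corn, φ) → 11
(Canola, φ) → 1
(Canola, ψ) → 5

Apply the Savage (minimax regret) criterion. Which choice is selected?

Column bests: θ=6, φ=11, ψ=11, ω=8.
Oats regrets: 2, 1, 0, 0 → max 2
Canola regrets: 5, 10, 6, 1 → max 10
Rye regrets: 0, 3, 1, 0 → max 3
Corn regrets: 5, 0, 0, 2 → max 5
Smallest max regret = 2 → Oats.

Oats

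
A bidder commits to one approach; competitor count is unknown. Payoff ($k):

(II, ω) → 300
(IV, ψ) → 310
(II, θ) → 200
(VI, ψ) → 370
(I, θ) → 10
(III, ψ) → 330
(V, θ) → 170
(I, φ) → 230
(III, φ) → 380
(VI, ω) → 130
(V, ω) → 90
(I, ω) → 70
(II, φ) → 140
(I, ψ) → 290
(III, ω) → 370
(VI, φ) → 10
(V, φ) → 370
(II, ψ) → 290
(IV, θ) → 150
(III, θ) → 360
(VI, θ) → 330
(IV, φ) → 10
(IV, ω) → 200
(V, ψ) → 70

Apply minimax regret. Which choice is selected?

III

Column bests: θ=360, φ=380, ψ=370, ω=370.
I regrets: 350, 150, 80, 300 → max 350
II regrets: 160, 240, 80, 70 → max 240
III regrets: 0, 0, 40, 0 → max 40
IV regrets: 210, 370, 60, 170 → max 370
V regrets: 190, 10, 300, 280 → max 300
VI regrets: 30, 370, 0, 240 → max 370
Smallest max regret = 40 → III.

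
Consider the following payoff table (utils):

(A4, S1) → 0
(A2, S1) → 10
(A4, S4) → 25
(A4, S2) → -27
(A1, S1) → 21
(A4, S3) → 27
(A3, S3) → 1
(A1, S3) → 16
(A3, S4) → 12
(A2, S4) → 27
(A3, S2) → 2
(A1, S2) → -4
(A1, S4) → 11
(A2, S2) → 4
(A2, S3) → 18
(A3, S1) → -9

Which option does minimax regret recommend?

A2

Column bests: S1=21, S2=4, S3=27, S4=27.
A1 regrets: 0, 8, 11, 16 → max 16
A2 regrets: 11, 0, 9, 0 → max 11
A3 regrets: 30, 2, 26, 15 → max 30
A4 regrets: 21, 31, 0, 2 → max 31
Smallest max regret = 11 → A2.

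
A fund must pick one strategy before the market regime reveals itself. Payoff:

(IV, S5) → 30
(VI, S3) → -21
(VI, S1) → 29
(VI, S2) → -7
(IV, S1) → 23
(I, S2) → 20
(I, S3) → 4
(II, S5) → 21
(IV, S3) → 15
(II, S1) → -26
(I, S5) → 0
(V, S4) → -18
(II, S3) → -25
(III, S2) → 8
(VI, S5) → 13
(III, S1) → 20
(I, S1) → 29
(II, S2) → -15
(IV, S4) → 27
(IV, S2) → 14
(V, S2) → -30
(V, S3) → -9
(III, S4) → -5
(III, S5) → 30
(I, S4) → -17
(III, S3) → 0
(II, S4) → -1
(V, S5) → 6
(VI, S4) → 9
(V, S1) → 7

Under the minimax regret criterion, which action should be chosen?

Column bests: S1=29, S2=20, S3=15, S4=27, S5=30.
I regrets: 0, 0, 11, 44, 30 → max 44
II regrets: 55, 35, 40, 28, 9 → max 55
III regrets: 9, 12, 15, 32, 0 → max 32
IV regrets: 6, 6, 0, 0, 0 → max 6
V regrets: 22, 50, 24, 45, 24 → max 50
VI regrets: 0, 27, 36, 18, 17 → max 36
Smallest max regret = 6 → IV.

IV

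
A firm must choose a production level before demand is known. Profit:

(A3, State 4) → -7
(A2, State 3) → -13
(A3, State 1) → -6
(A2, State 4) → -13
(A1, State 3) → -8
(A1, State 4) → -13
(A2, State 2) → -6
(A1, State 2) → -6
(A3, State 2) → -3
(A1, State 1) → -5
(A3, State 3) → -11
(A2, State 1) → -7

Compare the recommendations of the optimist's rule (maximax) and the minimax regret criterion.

maximax → A3; minimax regret → A3 (agree)

Row maxima: A1=-5, A2=-6, A3=-3
Best best-case = -3 → A3.
Column bests: State 1=-5, State 2=-3, State 3=-8, State 4=-7.
A1 regrets: 0, 3, 0, 6 → max 6
A2 regrets: 2, 3, 5, 6 → max 6
A3 regrets: 1, 0, 3, 0 → max 3
Smallest max regret = 3 → A3.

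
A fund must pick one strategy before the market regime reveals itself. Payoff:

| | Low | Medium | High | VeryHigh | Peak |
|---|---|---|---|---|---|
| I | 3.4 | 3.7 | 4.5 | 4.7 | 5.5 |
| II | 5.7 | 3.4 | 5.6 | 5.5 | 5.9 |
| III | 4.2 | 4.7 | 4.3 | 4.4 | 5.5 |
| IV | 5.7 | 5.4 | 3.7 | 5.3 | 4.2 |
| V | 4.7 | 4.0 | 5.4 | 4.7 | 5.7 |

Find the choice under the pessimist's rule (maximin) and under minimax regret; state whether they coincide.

Row minima: I=3.4, II=3.4, III=4.2, IV=3.7, V=4.0
Best worst-case = 4.2 → III.
Column bests: Low=5.7, Medium=5.4, High=5.6, VeryHigh=5.5, Peak=5.9.
I regrets: 2.3, 1.7, 1.1, 0.8, 0.4 → max 2.3
II regrets: 0.0, 2.0, 0.0, 0.0, 0.0 → max 2.0
III regrets: 1.5, 0.7, 1.3, 1.1, 0.4 → max 1.5
IV regrets: 0.0, 0.0, 1.9, 0.2, 1.7 → max 1.9
V regrets: 1.0, 1.4, 0.2, 0.8, 0.2 → max 1.4
Smallest max regret = 1.4 → V.

maximin → III; minimax regret → V (disagree)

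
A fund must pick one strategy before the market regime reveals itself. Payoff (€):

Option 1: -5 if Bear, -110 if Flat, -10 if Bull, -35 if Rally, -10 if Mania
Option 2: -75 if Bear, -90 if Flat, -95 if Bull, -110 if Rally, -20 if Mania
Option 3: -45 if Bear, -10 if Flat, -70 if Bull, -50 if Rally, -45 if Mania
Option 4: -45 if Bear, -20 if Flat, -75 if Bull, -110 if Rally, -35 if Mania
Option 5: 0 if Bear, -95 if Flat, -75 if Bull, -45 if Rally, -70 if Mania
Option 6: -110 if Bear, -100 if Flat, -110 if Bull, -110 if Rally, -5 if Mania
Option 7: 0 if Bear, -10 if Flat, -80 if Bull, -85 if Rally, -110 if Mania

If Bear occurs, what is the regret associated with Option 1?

5

Best payoff under Bear is 0.
Regret = 0 − (-5) = 5.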